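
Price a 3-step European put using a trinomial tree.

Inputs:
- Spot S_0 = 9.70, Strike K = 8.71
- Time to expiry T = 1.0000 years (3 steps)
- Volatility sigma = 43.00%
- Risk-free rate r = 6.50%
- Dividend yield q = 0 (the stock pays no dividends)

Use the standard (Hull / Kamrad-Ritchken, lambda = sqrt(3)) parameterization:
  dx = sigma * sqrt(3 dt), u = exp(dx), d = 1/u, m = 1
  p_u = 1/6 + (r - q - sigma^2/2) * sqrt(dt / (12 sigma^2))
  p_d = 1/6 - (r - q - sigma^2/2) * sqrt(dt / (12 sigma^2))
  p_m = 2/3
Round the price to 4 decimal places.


Answer: Price = V(0,0) = 0.8677

Derivation:
dt = T/N = 0.333333; dx = sigma*sqrt(3*dt) = 0.430000
u = exp(dx) = 1.537258; d = 1/u = 0.650509
p_u = 0.156027, p_m = 0.666667, p_d = 0.177306
Discount per step: exp(-r*dt) = 0.978566
Stock lattice S(k, j) with j the centered position index:
  k=0: S(0,+0) = 9.7000
  k=1: S(1,-1) = 6.3099; S(1,+0) = 9.7000; S(1,+1) = 14.9114
  k=2: S(2,-2) = 4.1047; S(2,-1) = 6.3099; S(2,+0) = 9.7000; S(2,+1) = 14.9114; S(2,+2) = 22.9227
  k=3: S(3,-3) = 2.6701; S(3,-2) = 4.1047; S(3,-1) = 6.3099; S(3,+0) = 9.7000; S(3,+1) = 14.9114; S(3,+2) = 22.9227; S(3,+3) = 35.2380
Terminal payoffs V(N, j) = max(K - S_T, 0):
  V(3,-3) = 6.039873; V(3,-2) = 4.605328; V(3,-1) = 2.400062; V(3,+0) = 0.000000; V(3,+1) = 0.000000; V(3,+2) = 0.000000; V(3,+3) = 0.000000
Backward induction: V(k, j) = exp(-r*dt) * [p_u * V(k+1, j+1) + p_m * V(k+1, j) + p_d * V(k+1, j-1)]
  V(2,-2) = exp(-r*dt) * [p_u*2.400062 + p_m*4.605328 + p_d*6.039873] = 4.418815
  V(2,-1) = exp(-r*dt) * [p_u*0.000000 + p_m*2.400062 + p_d*4.605328] = 2.364798
  V(2,+0) = exp(-r*dt) * [p_u*0.000000 + p_m*0.000000 + p_d*2.400062] = 0.416425
  V(2,+1) = exp(-r*dt) * [p_u*0.000000 + p_m*0.000000 + p_d*0.000000] = 0.000000
  V(2,+2) = exp(-r*dt) * [p_u*0.000000 + p_m*0.000000 + p_d*0.000000] = 0.000000
  V(1,-1) = exp(-r*dt) * [p_u*0.416425 + p_m*2.364798 + p_d*4.418815] = 2.373012
  V(1,+0) = exp(-r*dt) * [p_u*0.000000 + p_m*0.416425 + p_d*2.364798] = 0.681973
  V(1,+1) = exp(-r*dt) * [p_u*0.000000 + p_m*0.000000 + p_d*0.416425] = 0.072252
  V(0,+0) = exp(-r*dt) * [p_u*0.072252 + p_m*0.681973 + p_d*2.373012] = 0.867667


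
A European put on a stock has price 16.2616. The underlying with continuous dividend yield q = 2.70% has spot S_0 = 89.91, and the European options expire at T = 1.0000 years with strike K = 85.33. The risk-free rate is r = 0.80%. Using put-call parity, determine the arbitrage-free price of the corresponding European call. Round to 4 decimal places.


Put-call parity: C - P = S_0 * exp(-qT) - K * exp(-rT).
S_0 * exp(-qT) = 89.9100 * 0.97336124 = 87.51490923
K * exp(-rT) = 85.3300 * 0.99203191 = 84.65008329
C = P + S*exp(-qT) - K*exp(-rT)
C = 16.2616 + 87.51490923 - 84.65008329 = 19.1264

Answer: Call price = 19.1264


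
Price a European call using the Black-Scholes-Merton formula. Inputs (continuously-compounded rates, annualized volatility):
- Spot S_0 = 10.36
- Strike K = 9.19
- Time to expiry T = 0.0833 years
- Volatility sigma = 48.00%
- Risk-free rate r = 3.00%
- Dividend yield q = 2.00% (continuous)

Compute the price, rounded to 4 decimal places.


Answer: Price = 1.3183

Derivation:
d1 = (ln(S/K) + (r - q + 0.5*sigma^2) * T) / (sigma * sqrt(T)) = 0.94029806
d2 = d1 - sigma * sqrt(T) = 0.80176171
exp(-rT) = 0.99750412; exp(-qT) = 0.99833539
C = S_0 * exp(-qT) * N(d1) - K * exp(-rT) * N(d2)
N(d1) = 0.82646765; N(d2) = 0.78865459
C = 10.3600 * 0.99833539 * 0.82646765 - 9.1900 * 0.99750412 * 0.78865459 = 1.3183


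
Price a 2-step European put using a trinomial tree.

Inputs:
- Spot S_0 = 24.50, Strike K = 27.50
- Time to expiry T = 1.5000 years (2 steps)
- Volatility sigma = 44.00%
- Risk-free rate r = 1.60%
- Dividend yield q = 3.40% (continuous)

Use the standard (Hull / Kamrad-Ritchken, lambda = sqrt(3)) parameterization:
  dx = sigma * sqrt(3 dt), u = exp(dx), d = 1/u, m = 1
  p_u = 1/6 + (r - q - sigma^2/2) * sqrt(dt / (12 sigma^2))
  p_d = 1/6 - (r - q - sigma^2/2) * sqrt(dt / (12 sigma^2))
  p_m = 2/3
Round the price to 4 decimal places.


Answer: Price = V(0,0) = 7.0184

Derivation:
dt = T/N = 0.750000; dx = sigma*sqrt(3*dt) = 0.660000
u = exp(dx) = 1.934792; d = 1/u = 0.516851
p_u = 0.101439, p_m = 0.666667, p_d = 0.231894
Discount per step: exp(-r*dt) = 0.988072
Stock lattice S(k, j) with j the centered position index:
  k=0: S(0,+0) = 24.5000
  k=1: S(1,-1) = 12.6629; S(1,+0) = 24.5000; S(1,+1) = 47.4024
  k=2: S(2,-2) = 6.5448; S(2,-1) = 12.6629; S(2,+0) = 24.5000; S(2,+1) = 47.4024; S(2,+2) = 91.7138
Terminal payoffs V(N, j) = max(K - S_T, 0):
  V(2,-2) = 20.955185; V(2,-1) = 14.837142; V(2,+0) = 3.000000; V(2,+1) = 0.000000; V(2,+2) = 0.000000
Backward induction: V(k, j) = exp(-r*dt) * [p_u * V(k+1, j+1) + p_m * V(k+1, j) + p_d * V(k+1, j-1)]
  V(1,-1) = exp(-r*dt) * [p_u*3.000000 + p_m*14.837142 + p_d*20.955185] = 14.875545
  V(1,+0) = exp(-r*dt) * [p_u*0.000000 + p_m*3.000000 + p_d*14.837142] = 5.375746
  V(1,+1) = exp(-r*dt) * [p_u*0.000000 + p_m*0.000000 + p_d*3.000000] = 0.687384
  V(0,+0) = exp(-r*dt) * [p_u*0.687384 + p_m*5.375746 + p_d*14.875545] = 7.018379


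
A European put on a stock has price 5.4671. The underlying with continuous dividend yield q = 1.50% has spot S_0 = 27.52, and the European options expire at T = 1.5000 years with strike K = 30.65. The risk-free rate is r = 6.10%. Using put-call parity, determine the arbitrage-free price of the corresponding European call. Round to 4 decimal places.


Answer: Call price = 4.4048

Derivation:
Put-call parity: C - P = S_0 * exp(-qT) - K * exp(-rT).
S_0 * exp(-qT) = 27.5200 * 0.97775124 = 26.90771405
K * exp(-rT) = 30.6500 * 0.91256132 = 27.97000434
C = P + S*exp(-qT) - K*exp(-rT)
C = 5.4671 + 26.90771405 - 27.97000434 = 4.4048


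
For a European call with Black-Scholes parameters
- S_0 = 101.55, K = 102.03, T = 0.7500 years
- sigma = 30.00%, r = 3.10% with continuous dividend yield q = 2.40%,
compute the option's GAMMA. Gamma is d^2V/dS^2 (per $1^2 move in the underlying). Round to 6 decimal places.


d1 = 0.1319607184; d2 = -0.1278469027
phi(d1) = 0.3954838414; exp(-qT) = 0.9821610324; exp(-rT) = 0.9770181987
Gamma = exp(-qT) * phi(d1) / (S * sigma * sqrt(T)) = 0.9821610324 * 0.3954838414 / (101.5500 * 0.3000 * 0.8660254038) = 0.014722

Answer: Gamma = 0.014722


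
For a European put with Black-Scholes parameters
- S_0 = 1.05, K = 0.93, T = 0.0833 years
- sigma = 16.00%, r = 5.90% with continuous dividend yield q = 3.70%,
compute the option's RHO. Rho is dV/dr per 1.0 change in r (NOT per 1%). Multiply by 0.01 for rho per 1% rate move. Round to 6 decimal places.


d1 = 2.6908395785; d2 = 2.6446607955
phi(d1) = 0.0106814429; exp(-qT) = 0.9969226448; exp(-rT) = 0.9950973574
N(-d2) = 0.0040886422
Rho = -K*T*exp(-rT)*N(-d2) = -0.9300 * 0.0833 * 0.9950973574 * 0.0040886422 = -0.000315

Answer: Rho = -0.000315


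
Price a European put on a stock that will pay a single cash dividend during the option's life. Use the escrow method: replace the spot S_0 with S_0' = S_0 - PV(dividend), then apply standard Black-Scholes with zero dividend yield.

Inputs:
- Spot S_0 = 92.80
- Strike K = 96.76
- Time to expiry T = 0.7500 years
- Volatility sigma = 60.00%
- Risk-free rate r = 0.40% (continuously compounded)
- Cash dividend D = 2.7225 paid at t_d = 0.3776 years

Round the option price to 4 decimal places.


Answer: Price = 22.4769

Derivation:
PV(D) = D * exp(-r * t_d) = 2.7225 * 0.99849074 = 2.71839104
S_0' = S_0 - PV(D) = 92.8000 - 2.71839104 = 90.08160896
d1 = (ln(S_0'/K) + (r + sigma^2/2)*T) / (sigma*sqrt(T)) = 0.12794532
d2 = d1 - sigma*sqrt(T) = -0.39166992
exp(-rT) = 0.99700450
N(-d1) = 0.44909612; N(-d2) = 0.65234894
P = K * exp(-rT) * N(-d2) - S_0' * N(-d1) = 96.7600 * 0.99700450 * 0.65234894 - 90.08160896 * 0.44909612 = 22.4769


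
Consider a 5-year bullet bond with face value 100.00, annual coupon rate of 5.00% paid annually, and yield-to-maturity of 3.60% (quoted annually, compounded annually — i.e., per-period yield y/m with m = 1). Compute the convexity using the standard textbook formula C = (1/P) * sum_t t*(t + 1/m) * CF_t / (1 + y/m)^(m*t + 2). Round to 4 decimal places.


Coupon per period c = face * coupon_rate / m = 5.000000
Periods per year m = 1; per-period yield y/m = 0.036000
Number of cashflows N = 5
Cashflows (t years, CF_t, discount factor 1/(1+y/m)^(m*t), PV):
  t = 1.0000: CF_t = 5.000000, DF = 0.965251, PV = 4.826255
  t = 2.0000: CF_t = 5.000000, DF = 0.931709, PV = 4.658547
  t = 3.0000: CF_t = 5.000000, DF = 0.899333, PV = 4.496667
  t = 4.0000: CF_t = 5.000000, DF = 0.868082, PV = 4.340412
  t = 5.0000: CF_t = 105.000000, DF = 0.837917, PV = 87.981330
Price P = sum_t PV_t = 106.303211
Convexity numerator sum_t t*(t + 1/m) * CF_t / (1+y/m)^(m*t + 2):
  t = 1.0000: term = 8.993334
  t = 2.0000: term = 26.042474
  t = 3.0000: term = 50.275046
  t = 4.0000: term = 80.880061
  t = 5.0000: term = 2459.191029
Convexity = (1/P) * sum = 2625.381943 / 106.303211 = 24.697109

Answer: Convexity = 24.6971


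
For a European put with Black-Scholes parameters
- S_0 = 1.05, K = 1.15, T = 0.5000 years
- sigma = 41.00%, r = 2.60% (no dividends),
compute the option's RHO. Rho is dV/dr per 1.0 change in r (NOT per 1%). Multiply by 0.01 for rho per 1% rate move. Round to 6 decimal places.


Answer: Rho = -0.374898

Derivation:
d1 = -0.1239912714; d2 = -0.4139050517
phi(d1) = 0.3958874003; exp(-qT) = 1.0000000000; exp(-rT) = 0.9870841350
N(-d2) = 0.6605281779
Rho = -K*T*exp(-rT)*N(-d2) = -1.1500 * 0.5000 * 0.9870841350 * 0.6605281779 = -0.374898


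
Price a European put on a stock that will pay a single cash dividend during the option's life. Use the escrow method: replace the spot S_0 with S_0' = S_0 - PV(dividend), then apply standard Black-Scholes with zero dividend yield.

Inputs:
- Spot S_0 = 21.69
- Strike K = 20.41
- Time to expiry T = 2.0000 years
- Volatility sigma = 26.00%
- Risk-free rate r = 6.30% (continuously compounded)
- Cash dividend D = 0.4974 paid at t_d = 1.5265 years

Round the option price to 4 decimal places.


Answer: Price = 1.5211

Derivation:
PV(D) = D * exp(-r * t_d) = 0.4974 * 0.90831004 = 0.45179342
S_0' = S_0 - PV(D) = 21.6900 - 0.45179342 = 21.23820658
d1 = (ln(S_0'/K) + (r + sigma^2/2)*T) / (sigma*sqrt(T)) = 0.63470117
d2 = d1 - sigma*sqrt(T) = 0.26700564
exp(-rT) = 0.88161485
N(-d1) = 0.26281167; N(-d2) = 0.39473241
P = K * exp(-rT) * N(-d2) - S_0' * N(-d1) = 20.4100 * 0.88161485 * 0.39473241 - 21.23820658 * 0.26281167 = 1.5211


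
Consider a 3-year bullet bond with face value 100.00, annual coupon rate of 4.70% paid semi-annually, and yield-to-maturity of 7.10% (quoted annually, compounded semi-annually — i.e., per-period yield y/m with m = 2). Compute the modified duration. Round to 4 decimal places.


Answer: Modified duration = 2.7294

Derivation:
Coupon per period c = face * coupon_rate / m = 2.350000
Periods per year m = 2; per-period yield y/m = 0.035500
Number of cashflows N = 6
Cashflows (t years, CF_t, discount factor 1/(1+y/m)^(m*t), PV):
  t = 0.5000: CF_t = 2.350000, DF = 0.965717, PV = 2.269435
  t = 1.0000: CF_t = 2.350000, DF = 0.932609, PV = 2.191632
  t = 1.5000: CF_t = 2.350000, DF = 0.900637, PV = 2.116496
  t = 2.0000: CF_t = 2.350000, DF = 0.869760, PV = 2.043937
  t = 2.5000: CF_t = 2.350000, DF = 0.839942, PV = 1.973865
  t = 3.0000: CF_t = 102.350000, DF = 0.811147, PV = 83.020860
Price P = sum_t PV_t = 93.616225
First compute Macaulay numerator sum_t t * PV_t:
  t * PV_t at t = 0.5000: 1.134718
  t * PV_t at t = 1.0000: 2.191632
  t * PV_t at t = 1.5000: 3.174745
  t * PV_t at t = 2.0000: 4.087873
  t * PV_t at t = 2.5000: 4.934661
  t * PV_t at t = 3.0000: 249.062580
Macaulay duration D = 264.586209 / 93.616225 = 2.826286
Modified duration = D / (1 + y/m) = 2.826286 / (1 + 0.035500) = 2.729392


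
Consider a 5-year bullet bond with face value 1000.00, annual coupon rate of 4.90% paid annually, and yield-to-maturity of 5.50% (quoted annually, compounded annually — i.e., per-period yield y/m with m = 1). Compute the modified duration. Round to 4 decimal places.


Coupon per period c = face * coupon_rate / m = 49.000000
Periods per year m = 1; per-period yield y/m = 0.055000
Number of cashflows N = 5
Cashflows (t years, CF_t, discount factor 1/(1+y/m)^(m*t), PV):
  t = 1.0000: CF_t = 49.000000, DF = 0.947867, PV = 46.445498
  t = 2.0000: CF_t = 49.000000, DF = 0.898452, PV = 44.024168
  t = 3.0000: CF_t = 49.000000, DF = 0.851614, PV = 41.729070
  t = 4.0000: CF_t = 49.000000, DF = 0.807217, PV = 39.553620
  t = 5.0000: CF_t = 1049.000000, DF = 0.765134, PV = 802.625937
Price P = sum_t PV_t = 974.378293
First compute Macaulay numerator sum_t t * PV_t:
  t * PV_t at t = 1.0000: 46.445498
  t * PV_t at t = 2.0000: 88.048337
  t * PV_t at t = 3.0000: 125.187209
  t * PV_t at t = 4.0000: 158.214482
  t * PV_t at t = 5.0000: 4013.129686
Macaulay duration D = 4431.025211 / 974.378293 = 4.547541
Modified duration = D / (1 + y/m) = 4.547541 / (1 + 0.055000) = 4.310465

Answer: Modified duration = 4.3105


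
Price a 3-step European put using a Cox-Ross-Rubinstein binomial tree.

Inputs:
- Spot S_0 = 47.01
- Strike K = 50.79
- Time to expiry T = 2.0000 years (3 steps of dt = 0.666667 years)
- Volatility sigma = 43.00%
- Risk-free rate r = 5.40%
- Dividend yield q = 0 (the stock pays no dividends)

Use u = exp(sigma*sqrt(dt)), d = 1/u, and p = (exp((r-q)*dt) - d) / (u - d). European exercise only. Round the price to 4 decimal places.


dt = T/N = 0.666667
u = exp(sigma*sqrt(dt)) = 1.420620; d = 1/u = 0.703918
p = (exp((r-q)*dt) - d) / (u - d) = 0.464262
Discount per step: exp(-r*dt) = 0.964640
Stock lattice S(k, i) with i counting down-moves:
  k=0: S(0,0) = 47.0100
  k=1: S(1,0) = 66.7834; S(1,1) = 33.0912
  k=2: S(2,0) = 94.8738; S(2,1) = 47.0100; S(2,2) = 23.2935
  k=3: S(3,0) = 134.7796; S(3,1) = 66.7834; S(3,2) = 33.0912; S(3,3) = 16.3967
Terminal payoffs V(N, i) = max(K - S_T, 0):
  V(3,0) = 0.000000; V(3,1) = 0.000000; V(3,2) = 17.698819; V(3,3) = 34.393306
Backward induction: V(k, i) = exp(-r*dt) * [p * V(k+1, i) + (1-p) * V(k+1, i+1)].
  V(2,0) = exp(-r*dt) * [p*0.000000 + (1-p)*0.000000] = 0.000000
  V(2,1) = exp(-r*dt) * [p*0.000000 + (1-p)*17.698819] = 9.146644
  V(2,2) = exp(-r*dt) * [p*17.698819 + (1-p)*34.393306] = 25.700605
  V(1,0) = exp(-r*dt) * [p*0.000000 + (1-p)*9.146644] = 4.726931
  V(1,1) = exp(-r*dt) * [p*9.146644 + (1-p)*25.700605] = 17.378210
  V(0,0) = exp(-r*dt) * [p*4.726931 + (1-p)*17.378210] = 11.097894

Answer: Price = V(0,0) = 11.0979


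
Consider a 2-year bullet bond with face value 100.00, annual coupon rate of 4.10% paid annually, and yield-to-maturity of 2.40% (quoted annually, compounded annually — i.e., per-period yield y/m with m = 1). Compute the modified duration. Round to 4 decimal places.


Coupon per period c = face * coupon_rate / m = 4.100000
Periods per year m = 1; per-period yield y/m = 0.024000
Number of cashflows N = 2
Cashflows (t years, CF_t, discount factor 1/(1+y/m)^(m*t), PV):
  t = 1.0000: CF_t = 4.100000, DF = 0.976562, PV = 4.003906
  t = 2.0000: CF_t = 104.100000, DF = 0.953674, PV = 99.277496
Price P = sum_t PV_t = 103.281403
First compute Macaulay numerator sum_t t * PV_t:
  t * PV_t at t = 1.0000: 4.003906
  t * PV_t at t = 2.0000: 198.554993
Macaulay duration D = 202.558899 / 103.281403 = 1.961233
Modified duration = D / (1 + y/m) = 1.961233 / (1 + 0.024000) = 1.915267

Answer: Modified duration = 1.9153


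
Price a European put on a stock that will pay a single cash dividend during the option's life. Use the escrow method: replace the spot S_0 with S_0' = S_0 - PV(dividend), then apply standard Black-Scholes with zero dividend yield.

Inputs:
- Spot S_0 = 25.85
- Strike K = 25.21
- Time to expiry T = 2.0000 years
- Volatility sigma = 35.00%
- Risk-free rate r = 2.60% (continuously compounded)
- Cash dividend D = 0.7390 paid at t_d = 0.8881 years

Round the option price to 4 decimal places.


PV(D) = D * exp(-r * t_d) = 0.7390 * 0.97717395 = 0.72213155
S_0' = S_0 - PV(D) = 25.8500 - 0.72213155 = 25.12786845
d1 = (ln(S_0'/K) + (r + sigma^2/2)*T) / (sigma*sqrt(T)) = 0.34595055
d2 = d1 - sigma*sqrt(T) = -0.14902420
exp(-rT) = 0.94932887
N(-d1) = 0.36468994; N(-d2) = 0.55923273
P = K * exp(-rT) * N(-d2) - S_0' * N(-d1) = 25.2100 * 0.94932887 * 0.55923273 - 25.12786845 * 0.36468994 = 4.2200

Answer: Price = 4.2200


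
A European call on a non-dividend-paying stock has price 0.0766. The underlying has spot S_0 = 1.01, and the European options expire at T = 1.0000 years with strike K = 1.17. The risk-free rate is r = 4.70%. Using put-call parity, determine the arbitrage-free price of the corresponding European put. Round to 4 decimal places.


Put-call parity: C - P = S_0 * exp(-qT) - K * exp(-rT).
S_0 * exp(-qT) = 1.0100 * 1.00000000 = 1.01000000
K * exp(-rT) = 1.1700 * 0.95408740 = 1.11628226
P = C - S*exp(-qT) + K*exp(-rT)
P = 0.0766 - 1.01000000 + 1.11628226 = 0.1829

Answer: Put price = 0.1829


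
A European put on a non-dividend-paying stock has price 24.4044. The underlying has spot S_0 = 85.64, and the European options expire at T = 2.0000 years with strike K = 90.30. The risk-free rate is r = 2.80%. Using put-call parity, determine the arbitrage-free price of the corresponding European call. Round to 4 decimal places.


Put-call parity: C - P = S_0 * exp(-qT) - K * exp(-rT).
S_0 * exp(-qT) = 85.6400 * 1.00000000 = 85.64000000
K * exp(-rT) = 90.3000 * 0.94553914 = 85.38218397
C = P + S*exp(-qT) - K*exp(-rT)
C = 24.4044 + 85.64000000 - 85.38218397 = 24.6622

Answer: Call price = 24.6622


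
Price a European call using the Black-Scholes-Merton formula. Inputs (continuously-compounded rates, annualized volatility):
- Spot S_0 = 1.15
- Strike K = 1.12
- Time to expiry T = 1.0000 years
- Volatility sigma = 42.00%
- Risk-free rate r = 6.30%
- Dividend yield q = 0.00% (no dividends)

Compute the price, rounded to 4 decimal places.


d1 = (ln(S/K) + (r - q + 0.5*sigma^2) * T) / (sigma * sqrt(T)) = 0.42293633
d2 = d1 - sigma * sqrt(T) = 0.00293633
exp(-rT) = 0.93894347; exp(-qT) = 1.00000000
C = S_0 * exp(-qT) * N(d1) - K * exp(-rT) * N(d2)
N(d1) = 0.66382914; N(d2) = 0.50117142
C = 1.1500 * 1.00000000 * 0.66382914 - 1.1200 * 0.93894347 * 0.50117142 = 0.2364

Answer: Price = 0.2364


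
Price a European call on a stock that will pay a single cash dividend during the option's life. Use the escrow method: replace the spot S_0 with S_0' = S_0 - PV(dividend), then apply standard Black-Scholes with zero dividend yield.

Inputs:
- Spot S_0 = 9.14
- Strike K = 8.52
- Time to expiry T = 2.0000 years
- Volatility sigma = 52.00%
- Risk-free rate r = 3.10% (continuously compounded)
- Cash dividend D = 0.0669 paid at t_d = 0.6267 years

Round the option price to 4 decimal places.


PV(D) = D * exp(-r * t_d) = 0.0669 * 0.98075980 = 0.06561283
S_0' = S_0 - PV(D) = 9.1400 - 0.06561283 = 9.07438717
d1 = (ln(S_0'/K) + (r + sigma^2/2)*T) / (sigma*sqrt(T)) = 0.53772684
d2 = d1 - sigma*sqrt(T) = -0.19766421
exp(-rT) = 0.93988289
N(d1) = 0.70461718; N(d2) = 0.42165390
C = S_0' * N(d1) - K * exp(-rT) * N(d2) = 9.07438717 * 0.70461718 - 8.5200 * 0.93988289 * 0.42165390 = 3.0174

Answer: Price = 3.0174


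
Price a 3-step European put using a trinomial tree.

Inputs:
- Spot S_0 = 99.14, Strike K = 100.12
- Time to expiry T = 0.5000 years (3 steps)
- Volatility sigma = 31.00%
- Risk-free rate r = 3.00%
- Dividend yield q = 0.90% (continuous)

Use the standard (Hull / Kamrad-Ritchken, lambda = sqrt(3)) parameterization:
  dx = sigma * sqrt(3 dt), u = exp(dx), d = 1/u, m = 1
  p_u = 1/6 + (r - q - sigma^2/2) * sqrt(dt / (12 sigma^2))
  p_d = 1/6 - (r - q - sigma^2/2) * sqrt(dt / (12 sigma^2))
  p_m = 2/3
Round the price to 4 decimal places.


Answer: Price = V(0,0) = 7.9503

Derivation:
dt = T/N = 0.166667; dx = sigma*sqrt(3*dt) = 0.219203
u = exp(dx) = 1.245084; d = 1/u = 0.803159
p_u = 0.156383, p_m = 0.666667, p_d = 0.176950
Discount per step: exp(-r*dt) = 0.995012
Stock lattice S(k, j) with j the centered position index:
  k=0: S(0,+0) = 99.1400
  k=1: S(1,-1) = 79.6251; S(1,+0) = 99.1400; S(1,+1) = 123.4376
  k=2: S(2,-2) = 63.9516; S(2,-1) = 79.6251; S(2,+0) = 99.1400; S(2,+1) = 123.4376; S(2,+2) = 153.6902
  k=3: S(3,-3) = 51.3633; S(3,-2) = 63.9516; S(3,-1) = 79.6251; S(3,+0) = 99.1400; S(3,+1) = 123.4376; S(3,+2) = 153.6902; S(3,+3) = 191.3573
Terminal payoffs V(N, j) = max(K - S_T, 0):
  V(3,-3) = 48.756711; V(3,-2) = 36.168385; V(3,-1) = 20.494859; V(3,+0) = 0.980000; V(3,+1) = 0.000000; V(3,+2) = 0.000000; V(3,+3) = 0.000000
Backward induction: V(k, j) = exp(-r*dt) * [p_u * V(k+1, j+1) + p_m * V(k+1, j) + p_d * V(k+1, j-1)]
  V(2,-2) = exp(-r*dt) * [p_u*20.494859 + p_m*36.168385 + p_d*48.756711] = 35.765539
  V(2,-1) = exp(-r*dt) * [p_u*0.980000 + p_m*20.494859 + p_d*36.168385] = 20.115665
  V(2,+0) = exp(-r*dt) * [p_u*0.000000 + p_m*0.980000 + p_d*20.494859] = 4.258555
  V(2,+1) = exp(-r*dt) * [p_u*0.000000 + p_m*0.000000 + p_d*0.980000] = 0.172546
  V(2,+2) = exp(-r*dt) * [p_u*0.000000 + p_m*0.000000 + p_d*0.000000] = 0.000000
  V(1,-1) = exp(-r*dt) * [p_u*4.258555 + p_m*20.115665 + p_d*35.765539] = 20.303355
  V(1,+0) = exp(-r*dt) * [p_u*0.172546 + p_m*4.258555 + p_d*20.115665] = 6.393442
  V(1,+1) = exp(-r*dt) * [p_u*0.000000 + p_m*0.172546 + p_d*4.258555] = 0.864251
  V(0,+0) = exp(-r*dt) * [p_u*0.864251 + p_m*6.393442 + p_d*20.303355] = 7.950279


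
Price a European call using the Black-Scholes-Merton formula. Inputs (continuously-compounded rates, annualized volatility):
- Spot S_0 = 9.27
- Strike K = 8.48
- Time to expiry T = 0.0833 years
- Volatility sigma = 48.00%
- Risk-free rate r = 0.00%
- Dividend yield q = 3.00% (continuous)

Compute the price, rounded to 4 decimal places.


d1 = (ln(S/K) + (r - q + 0.5*sigma^2) * T) / (sigma * sqrt(T)) = 0.69418669
d2 = d1 - sigma * sqrt(T) = 0.55565034
exp(-rT) = 1.00000000; exp(-qT) = 0.99750412
C = S_0 * exp(-qT) * N(d1) - K * exp(-rT) * N(d2)
N(d1) = 0.75621743; N(d2) = 0.71077505
C = 9.2700 * 0.99750412 * 0.75621743 - 8.4800 * 1.00000000 * 0.71077505 = 0.9653

Answer: Price = 0.9653


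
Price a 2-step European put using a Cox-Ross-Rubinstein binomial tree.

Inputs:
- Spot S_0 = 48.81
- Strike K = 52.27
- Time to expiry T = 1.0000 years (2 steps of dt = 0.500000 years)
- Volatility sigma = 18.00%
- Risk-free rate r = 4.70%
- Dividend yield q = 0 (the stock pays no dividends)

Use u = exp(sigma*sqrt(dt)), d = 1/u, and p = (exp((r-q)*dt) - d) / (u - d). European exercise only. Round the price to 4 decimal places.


dt = T/N = 0.500000
u = exp(sigma*sqrt(dt)) = 1.135734; d = 1/u = 0.880488
p = (exp((r-q)*dt) - d) / (u - d) = 0.561381
Discount per step: exp(-r*dt) = 0.976774
Stock lattice S(k, i) with i counting down-moves:
  k=0: S(0,0) = 48.8100
  k=1: S(1,0) = 55.4352; S(1,1) = 42.9766
  k=2: S(2,0) = 62.9596; S(2,1) = 48.8100; S(2,2) = 37.8404
Terminal payoffs V(N, i) = max(K - S_T, 0):
  V(2,0) = 0.000000; V(2,1) = 3.460000; V(2,2) = 14.429621
Backward induction: V(k, i) = exp(-r*dt) * [p * V(k+1, i) + (1-p) * V(k+1, i+1)].
  V(1,0) = exp(-r*dt) * [p*0.000000 + (1-p)*3.460000] = 1.482372
  V(1,1) = exp(-r*dt) * [p*3.460000 + (1-p)*14.429621] = 8.079367
  V(0,0) = exp(-r*dt) * [p*1.482372 + (1-p)*8.079367] = 4.274302

Answer: Price = V(0,0) = 4.2743


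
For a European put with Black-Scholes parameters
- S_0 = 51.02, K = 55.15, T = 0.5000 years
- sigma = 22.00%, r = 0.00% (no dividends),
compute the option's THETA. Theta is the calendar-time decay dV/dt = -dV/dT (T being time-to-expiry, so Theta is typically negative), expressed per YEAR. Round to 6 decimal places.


Answer: Theta = -2.895878

Derivation:
d1 = -0.4225865092; d2 = -0.5781500011
phi(d1) = 0.3648648704; exp(-qT) = 1.0000000000; exp(-rT) = 1.0000000000
Theta = -S*exp(-qT)*phi(d1)*sigma/(2*sqrt(T)) + r*K*exp(-rT)*N(-d2) - q*S*exp(-qT)*N(-d1)
N(-d1) = 0.6637015144; N(-d2) = 0.7184185741; sqrt(T) = 0.7071067812
Term 1 = -51.0200 * 1.0000000000 * 0.3648648704 * 0.2200 / (2 * 0.7071067812) = -2.8958775112
Term 2 = 0.0000 * 55.1500 * 1.0000000000 * 0.7184185741 = 0.0000000000
Term 3 = 0 (no dividend yield, q = 0)
Theta = -2.8958775112 + (0.0000000000) + (0.0000000000) = -2.895878


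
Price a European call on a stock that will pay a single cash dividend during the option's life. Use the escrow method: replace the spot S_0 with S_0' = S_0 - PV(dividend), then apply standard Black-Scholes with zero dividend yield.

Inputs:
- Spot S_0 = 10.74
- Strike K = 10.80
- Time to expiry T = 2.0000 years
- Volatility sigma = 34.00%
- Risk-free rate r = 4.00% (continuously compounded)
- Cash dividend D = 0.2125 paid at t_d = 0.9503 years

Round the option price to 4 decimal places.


PV(D) = D * exp(-r * t_d) = 0.2125 * 0.96270139 = 0.20457405
S_0' = S_0 - PV(D) = 10.7400 - 0.20457405 = 10.53542595
d1 = (ln(S_0'/K) + (r + sigma^2/2)*T) / (sigma*sqrt(T)) = 0.35521165
d2 = d1 - sigma*sqrt(T) = -0.12562096
exp(-rT) = 0.92311635
N(d1) = 0.63878448; N(d2) = 0.45001598
C = S_0' * N(d1) - K * exp(-rT) * N(d2) = 10.53542595 * 0.63878448 - 10.8000 * 0.92311635 * 0.45001598 = 2.2434

Answer: Price = 2.2434


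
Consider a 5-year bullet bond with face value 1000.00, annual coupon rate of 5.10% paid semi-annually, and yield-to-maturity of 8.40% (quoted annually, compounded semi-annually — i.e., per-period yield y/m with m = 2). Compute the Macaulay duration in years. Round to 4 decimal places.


Coupon per period c = face * coupon_rate / m = 25.500000
Periods per year m = 2; per-period yield y/m = 0.042000
Number of cashflows N = 10
Cashflows (t years, CF_t, discount factor 1/(1+y/m)^(m*t), PV):
  t = 0.5000: CF_t = 25.500000, DF = 0.959693, PV = 24.472169
  t = 1.0000: CF_t = 25.500000, DF = 0.921010, PV = 23.485767
  t = 1.5000: CF_t = 25.500000, DF = 0.883887, PV = 22.539124
  t = 2.0000: CF_t = 25.500000, DF = 0.848260, PV = 21.630637
  t = 2.5000: CF_t = 25.500000, DF = 0.814069, PV = 20.758768
  t = 3.0000: CF_t = 25.500000, DF = 0.781257, PV = 19.922043
  t = 3.5000: CF_t = 25.500000, DF = 0.749766, PV = 19.119043
  t = 4.0000: CF_t = 25.500000, DF = 0.719545, PV = 18.348410
  t = 4.5000: CF_t = 25.500000, DF = 0.690543, PV = 17.608838
  t = 5.0000: CF_t = 1025.500000, DF = 0.662709, PV = 679.607988
Price P = sum_t PV_t = 867.492787
Macaulay numerator sum_t t * PV_t:
  t * PV_t at t = 0.5000: 12.236084
  t * PV_t at t = 1.0000: 23.485767
  t * PV_t at t = 1.5000: 33.808685
  t * PV_t at t = 2.0000: 43.261274
  t * PV_t at t = 2.5000: 51.896921
  t * PV_t at t = 3.0000: 59.766128
  t * PV_t at t = 3.5000: 66.916650
  t * PV_t at t = 4.0000: 73.393639
  t * PV_t at t = 4.5000: 79.239773
  t * PV_t at t = 5.0000: 3398.039942
Macaulay duration D = (sum_t t * PV_t) / P = 3842.044863 / 867.492787 = 4.428907

Answer: Macaulay duration = 4.4289 years


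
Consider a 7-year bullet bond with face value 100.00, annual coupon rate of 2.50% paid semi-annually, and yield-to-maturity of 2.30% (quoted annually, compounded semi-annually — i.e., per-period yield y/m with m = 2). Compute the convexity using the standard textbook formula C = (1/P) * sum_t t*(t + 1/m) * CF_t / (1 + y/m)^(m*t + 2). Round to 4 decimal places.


Coupon per period c = face * coupon_rate / m = 1.250000
Periods per year m = 2; per-period yield y/m = 0.011500
Number of cashflows N = 14
Cashflows (t years, CF_t, discount factor 1/(1+y/m)^(m*t), PV):
  t = 0.5000: CF_t = 1.250000, DF = 0.988631, PV = 1.235788
  t = 1.0000: CF_t = 1.250000, DF = 0.977391, PV = 1.221738
  t = 1.5000: CF_t = 1.250000, DF = 0.966279, PV = 1.207848
  t = 2.0000: CF_t = 1.250000, DF = 0.955293, PV = 1.194116
  t = 2.5000: CF_t = 1.250000, DF = 0.944432, PV = 1.180540
  t = 3.0000: CF_t = 1.250000, DF = 0.933694, PV = 1.167118
  t = 3.5000: CF_t = 1.250000, DF = 0.923079, PV = 1.153849
  t = 4.0000: CF_t = 1.250000, DF = 0.912584, PV = 1.140730
  t = 4.5000: CF_t = 1.250000, DF = 0.902209, PV = 1.127761
  t = 5.0000: CF_t = 1.250000, DF = 0.891951, PV = 1.114939
  t = 5.5000: CF_t = 1.250000, DF = 0.881810, PV = 1.102263
  t = 6.0000: CF_t = 1.250000, DF = 0.871785, PV = 1.089731
  t = 6.5000: CF_t = 1.250000, DF = 0.861873, PV = 1.077342
  t = 7.0000: CF_t = 101.250000, DF = 0.852075, PV = 86.272546
Price P = sum_t PV_t = 101.286308
Convexity numerator sum_t t*(t + 1/m) * CF_t / (1+y/m)^(m*t + 2):
  t = 0.5000: term = 0.603924
  t = 1.0000: term = 1.791174
  t = 1.5000: term = 3.541619
  t = 2.0000: term = 5.835589
  t = 2.5000: term = 8.653864
  t = 3.0000: term = 11.977666
  t = 3.5000: term = 15.788652
  t = 4.0000: term = 20.068904
  t = 4.5000: term = 24.800919
  t = 5.0000: term = 29.967607
  t = 5.5000: term = 35.552277
  t = 6.0000: term = 41.538633
  t = 6.5000: term = 47.910765
  t = 7.0000: term = 4426.904382
Convexity = (1/P) * sum = 4674.935974 / 101.286308 = 46.155656

Answer: Convexity = 46.1557


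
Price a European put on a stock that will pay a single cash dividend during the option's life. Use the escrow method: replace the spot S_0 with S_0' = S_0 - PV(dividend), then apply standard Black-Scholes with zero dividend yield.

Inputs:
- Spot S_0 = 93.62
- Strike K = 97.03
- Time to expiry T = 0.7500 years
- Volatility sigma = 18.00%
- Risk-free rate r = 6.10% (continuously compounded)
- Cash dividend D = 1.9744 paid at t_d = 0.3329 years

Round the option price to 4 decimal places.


PV(D) = D * exp(-r * t_d) = 1.9744 * 0.97989790 = 1.93471041
S_0' = S_0 - PV(D) = 93.6200 - 1.93471041 = 91.68528959
d1 = (ln(S_0'/K) + (r + sigma^2/2)*T) / (sigma*sqrt(T)) = 0.00796576
d2 = d1 - sigma*sqrt(T) = -0.14791882
exp(-rT) = 0.95528075
N(-d1) = 0.49682216; N(-d2) = 0.55879658
P = K * exp(-rT) * N(-d2) - S_0' * N(-d1) = 97.0300 * 0.95528075 * 0.55879658 - 91.68528959 * 0.49682216 = 6.2441

Answer: Price = 6.2441


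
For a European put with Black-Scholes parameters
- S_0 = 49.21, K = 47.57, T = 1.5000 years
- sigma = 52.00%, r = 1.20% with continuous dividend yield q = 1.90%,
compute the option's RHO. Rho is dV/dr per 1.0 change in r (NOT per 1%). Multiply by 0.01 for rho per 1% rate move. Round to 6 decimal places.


d1 = 0.3551674465; d2 = -0.2816998867
phi(d1) = 0.3745572974; exp(-qT) = 0.9719022941; exp(-rT) = 0.9821610324
N(-d2) = 0.6109131793
Rho = -K*T*exp(-rT)*N(-d2) = -47.5700 * 1.5000 * 0.9821610324 * 0.6109131793 = -42.814079

Answer: Rho = -42.814079


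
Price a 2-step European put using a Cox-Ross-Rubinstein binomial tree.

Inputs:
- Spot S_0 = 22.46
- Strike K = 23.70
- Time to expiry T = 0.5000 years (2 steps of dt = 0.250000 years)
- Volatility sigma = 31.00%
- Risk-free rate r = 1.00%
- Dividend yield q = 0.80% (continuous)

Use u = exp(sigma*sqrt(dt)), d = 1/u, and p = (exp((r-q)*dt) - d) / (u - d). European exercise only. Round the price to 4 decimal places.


dt = T/N = 0.250000
u = exp(sigma*sqrt(dt)) = 1.167658; d = 1/u = 0.856415
p = (exp((r-q)*dt) - d) / (u - d) = 0.462934
Discount per step: exp(-r*dt) = 0.997503
Stock lattice S(k, i) with i counting down-moves:
  k=0: S(0,0) = 22.4600
  k=1: S(1,0) = 26.2256; S(1,1) = 19.2351
  k=2: S(2,0) = 30.6225; S(2,1) = 22.4600; S(2,2) = 16.4732
Terminal payoffs V(N, i) = max(K - S_T, 0):
  V(2,0) = 0.000000; V(2,1) = 1.240000; V(2,2) = 7.226781
Backward induction: V(k, i) = exp(-r*dt) * [p * V(k+1, i) + (1-p) * V(k+1, i+1)].
  V(1,0) = exp(-r*dt) * [p*0.000000 + (1-p)*1.240000] = 0.664299
  V(1,1) = exp(-r*dt) * [p*1.240000 + (1-p)*7.226781] = 4.444171
  V(0,0) = exp(-r*dt) * [p*0.664299 + (1-p)*4.444171] = 2.687611

Answer: Price = V(0,0) = 2.6876


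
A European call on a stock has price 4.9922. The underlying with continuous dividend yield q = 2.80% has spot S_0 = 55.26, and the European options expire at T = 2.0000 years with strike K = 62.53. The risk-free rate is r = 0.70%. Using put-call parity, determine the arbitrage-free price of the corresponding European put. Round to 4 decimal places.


Answer: Put price = 14.4024

Derivation:
Put-call parity: C - P = S_0 * exp(-qT) - K * exp(-rT).
S_0 * exp(-qT) = 55.2600 * 0.94553914 = 52.25049265
K * exp(-rT) = 62.5300 * 0.98609754 = 61.66067944
P = C - S*exp(-qT) + K*exp(-rT)
P = 4.9922 - 52.25049265 + 61.66067944 = 14.4024


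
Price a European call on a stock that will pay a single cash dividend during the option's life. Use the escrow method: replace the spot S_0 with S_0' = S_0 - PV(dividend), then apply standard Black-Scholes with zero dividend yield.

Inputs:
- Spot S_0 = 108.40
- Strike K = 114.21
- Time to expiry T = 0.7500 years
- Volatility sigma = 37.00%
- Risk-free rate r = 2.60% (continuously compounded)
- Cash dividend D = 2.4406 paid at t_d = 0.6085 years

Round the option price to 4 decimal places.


Answer: Price = 11.0741

Derivation:
PV(D) = D * exp(-r * t_d) = 2.4406 * 0.98430349 = 2.40229111
S_0' = S_0 - PV(D) = 108.4000 - 2.40229111 = 105.99770889
d1 = (ln(S_0'/K) + (r + sigma^2/2)*T) / (sigma*sqrt(T)) = -0.01180878
d2 = d1 - sigma*sqrt(T) = -0.33223818
exp(-rT) = 0.98068890
N(d1) = 0.49528909; N(d2) = 0.36985471
C = S_0' * N(d1) - K * exp(-rT) * N(d2) = 105.99770889 * 0.49528909 - 114.2100 * 0.98068890 * 0.36985471 = 11.0741


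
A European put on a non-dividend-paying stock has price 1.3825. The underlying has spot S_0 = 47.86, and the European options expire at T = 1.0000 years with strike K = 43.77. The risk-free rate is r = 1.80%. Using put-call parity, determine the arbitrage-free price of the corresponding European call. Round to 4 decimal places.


Put-call parity: C - P = S_0 * exp(-qT) - K * exp(-rT).
S_0 * exp(-qT) = 47.8600 * 1.00000000 = 47.86000000
K * exp(-rT) = 43.7700 * 0.98216103 = 42.98918839
C = P + S*exp(-qT) - K*exp(-rT)
C = 1.3825 + 47.86000000 - 42.98918839 = 6.2533

Answer: Call price = 6.2533


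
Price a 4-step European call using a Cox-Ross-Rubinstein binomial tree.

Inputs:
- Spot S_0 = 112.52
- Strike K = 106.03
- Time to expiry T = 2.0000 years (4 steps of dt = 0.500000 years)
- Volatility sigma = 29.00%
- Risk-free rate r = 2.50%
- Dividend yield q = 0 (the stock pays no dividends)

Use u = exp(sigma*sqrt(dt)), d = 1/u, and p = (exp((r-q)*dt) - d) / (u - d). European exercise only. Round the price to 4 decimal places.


dt = T/N = 0.500000
u = exp(sigma*sqrt(dt)) = 1.227600; d = 1/u = 0.814598
p = (exp((r-q)*dt) - d) / (u - d) = 0.479370
Discount per step: exp(-r*dt) = 0.987578
Stock lattice S(k, i) with i counting down-moves:
  k=0: S(0,0) = 112.5200
  k=1: S(1,0) = 138.1295; S(1,1) = 91.6585
  k=2: S(2,0) = 169.5678; S(2,1) = 112.5200; S(2,2) = 74.6648
  k=3: S(3,0) = 208.1614; S(3,1) = 138.1295; S(3,2) = 91.6585; S(3,3) = 60.8218
  k=4: S(4,0) = 255.5390; S(4,1) = 169.5678; S(4,2) = 112.5200; S(4,3) = 74.6648; S(4,4) = 49.5453
Terminal payoffs V(N, i) = max(S_T - K, 0):
  V(4,0) = 149.508951; V(4,1) = 63.537812; V(4,2) = 6.490000; V(4,3) = 0.000000; V(4,4) = 0.000000
Backward induction: V(k, i) = exp(-r*dt) * [p * V(k+1, i) + (1-p) * V(k+1, i+1)].
  V(3,0) = exp(-r*dt) * [p*149.508951 + (1-p)*63.537812] = 103.448556
  V(3,1) = exp(-r*dt) * [p*63.537812 + (1-p)*6.490000] = 33.416667
  V(3,2) = exp(-r*dt) * [p*6.490000 + (1-p)*0.000000] = 3.072463
  V(3,3) = exp(-r*dt) * [p*0.000000 + (1-p)*0.000000] = 0.000000
  V(2,0) = exp(-r*dt) * [p*103.448556 + (1-p)*33.416667] = 66.155702
  V(2,1) = exp(-r*dt) * [p*33.416667 + (1-p)*3.072463] = 17.399696
  V(2,2) = exp(-r*dt) * [p*3.072463 + (1-p)*0.000000] = 1.454550
  V(1,0) = exp(-r*dt) * [p*66.155702 + (1-p)*17.399696] = 40.265376
  V(1,1) = exp(-r*dt) * [p*17.399696 + (1-p)*1.454550] = 8.985152
  V(0,0) = exp(-r*dt) * [p*40.265376 + (1-p)*8.985152] = 23.682062

Answer: Price = V(0,0) = 23.6821


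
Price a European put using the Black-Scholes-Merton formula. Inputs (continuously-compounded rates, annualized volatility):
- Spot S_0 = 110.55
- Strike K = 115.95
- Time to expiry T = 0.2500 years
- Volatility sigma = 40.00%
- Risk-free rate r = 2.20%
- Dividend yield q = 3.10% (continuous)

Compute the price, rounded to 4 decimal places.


Answer: Price = 12.0474

Derivation:
d1 = (ln(S/K) + (r - q + 0.5*sigma^2) * T) / (sigma * sqrt(T)) = -0.14970578
d2 = d1 - sigma * sqrt(T) = -0.34970578
exp(-rT) = 0.99451510; exp(-qT) = 0.99227995
P = K * exp(-rT) * N(-d2) - S_0 * exp(-qT) * N(-d1)
N(-d1) = 0.55950163; N(-d2) = 0.63672024
P = 115.9500 * 0.99451510 * 0.63672024 - 110.5500 * 0.99227995 * 0.55950163 = 12.0474


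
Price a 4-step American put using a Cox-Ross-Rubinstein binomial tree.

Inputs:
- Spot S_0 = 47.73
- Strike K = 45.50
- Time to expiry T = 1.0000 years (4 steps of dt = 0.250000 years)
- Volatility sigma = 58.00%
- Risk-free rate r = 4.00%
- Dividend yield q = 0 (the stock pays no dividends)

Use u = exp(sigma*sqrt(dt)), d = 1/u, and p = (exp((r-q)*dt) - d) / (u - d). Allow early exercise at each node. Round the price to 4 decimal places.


Answer: Price = V(0,0) = 8.4111

Derivation:
dt = T/N = 0.250000
u = exp(sigma*sqrt(dt)) = 1.336427; d = 1/u = 0.748264
p = (exp((r-q)*dt) - d) / (u - d) = 0.445091
Discount per step: exp(-r*dt) = 0.990050
Stock lattice S(k, i) with i counting down-moves:
  k=0: S(0,0) = 47.7300
  k=1: S(1,0) = 63.7877; S(1,1) = 35.7146
  k=2: S(2,0) = 85.2476; S(2,1) = 47.7300; S(2,2) = 26.7239
  k=3: S(3,0) = 113.9273; S(3,1) = 63.7877; S(3,2) = 35.7146; S(3,3) = 19.9966
  k=4: S(4,0) = 152.2555; S(4,1) = 85.2476; S(4,2) = 47.7300; S(4,3) = 26.7239; S(4,4) = 14.9627
Terminal payoffs V(N, i) = max(K - S_T, 0):
  V(4,0) = 0.000000; V(4,1) = 0.000000; V(4,2) = 0.000000; V(4,3) = 18.776051; V(4,4) = 30.537305
Backward induction: V(k, i) = exp(-r*dt) * [p * V(k+1, i) + (1-p) * V(k+1, i+1)]; then take max(V_cont, immediate exercise) for American.
  V(3,0) = exp(-r*dt) * [p*0.000000 + (1-p)*0.000000] = 0.000000; exercise = 0.000000; V(3,0) = max -> 0.000000
  V(3,1) = exp(-r*dt) * [p*0.000000 + (1-p)*0.000000] = 0.000000; exercise = 0.000000; V(3,1) = max -> 0.000000
  V(3,2) = exp(-r*dt) * [p*0.000000 + (1-p)*18.776051] = 10.315325; exercise = 9.785380; V(3,2) = max -> 10.315325
  V(3,3) = exp(-r*dt) * [p*18.776051 + (1-p)*30.537305] = 25.050710; exercise = 25.503443; V(3,3) = max -> 25.503443
  V(2,0) = exp(-r*dt) * [p*0.000000 + (1-p)*0.000000] = 0.000000; exercise = 0.000000; V(2,0) = max -> 0.000000
  V(2,1) = exp(-r*dt) * [p*0.000000 + (1-p)*10.315325] = 5.667109; exercise = 0.000000; V(2,1) = max -> 5.667109
  V(2,2) = exp(-r*dt) * [p*10.315325 + (1-p)*25.503443] = 18.556845; exercise = 18.776051; V(2,2) = max -> 18.776051
  V(1,0) = exp(-r*dt) * [p*0.000000 + (1-p)*5.667109] = 3.113438; exercise = 0.000000; V(1,0) = max -> 3.113438
  V(1,1) = exp(-r*dt) * [p*5.667109 + (1-p)*18.776051] = 12.812607; exercise = 9.785380; V(1,1) = max -> 12.812607
  V(0,0) = exp(-r*dt) * [p*3.113438 + (1-p)*12.812607] = 8.411059; exercise = 0.000000; V(0,0) = max -> 8.411059


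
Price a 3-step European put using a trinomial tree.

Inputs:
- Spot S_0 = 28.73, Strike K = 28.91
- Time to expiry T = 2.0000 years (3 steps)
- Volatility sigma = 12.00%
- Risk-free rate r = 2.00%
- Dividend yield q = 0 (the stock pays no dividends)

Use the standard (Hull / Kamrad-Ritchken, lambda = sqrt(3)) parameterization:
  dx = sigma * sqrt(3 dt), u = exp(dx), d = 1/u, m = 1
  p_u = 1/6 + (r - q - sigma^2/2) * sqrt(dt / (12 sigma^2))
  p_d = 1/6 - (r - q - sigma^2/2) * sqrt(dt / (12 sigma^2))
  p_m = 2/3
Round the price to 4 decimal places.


dt = T/N = 0.666667; dx = sigma*sqrt(3*dt) = 0.169706
u = exp(dx) = 1.184956; d = 1/u = 0.843913
p_u = 0.191808, p_m = 0.666667, p_d = 0.141525
Discount per step: exp(-r*dt) = 0.986755
Stock lattice S(k, j) with j the centered position index:
  k=0: S(0,+0) = 28.7300
  k=1: S(1,-1) = 24.2456; S(1,+0) = 28.7300; S(1,+1) = 34.0438
  k=2: S(2,-2) = 20.4612; S(2,-1) = 24.2456; S(2,+0) = 28.7300; S(2,+1) = 34.0438; S(2,+2) = 40.3404
  k=3: S(3,-3) = 17.2675; S(3,-2) = 20.4612; S(3,-1) = 24.2456; S(3,+0) = 28.7300; S(3,+1) = 34.0438; S(3,+2) = 40.3404; S(3,+3) = 47.8016
Terminal payoffs V(N, j) = max(K - S_T, 0):
  V(3,-3) = 11.642520; V(3,-2) = 8.448796; V(3,-1) = 4.664374; V(3,+0) = 0.180000; V(3,+1) = 0.000000; V(3,+2) = 0.000000; V(3,+3) = 0.000000
Backward induction: V(k, j) = exp(-r*dt) * [p_u * V(k+1, j+1) + p_m * V(k+1, j) + p_d * V(k+1, j-1)]
  V(2,-2) = exp(-r*dt) * [p_u*4.664374 + p_m*8.448796 + p_d*11.642520] = 8.066629
  V(2,-1) = exp(-r*dt) * [p_u*0.180000 + p_m*4.664374 + p_d*8.448796] = 4.282344
  V(2,+0) = exp(-r*dt) * [p_u*0.000000 + p_m*0.180000 + p_d*4.664374] = 0.769793
  V(2,+1) = exp(-r*dt) * [p_u*0.000000 + p_m*0.000000 + p_d*0.180000] = 0.025137
  V(2,+2) = exp(-r*dt) * [p_u*0.000000 + p_m*0.000000 + p_d*0.000000] = 0.000000
  V(1,-1) = exp(-r*dt) * [p_u*0.769793 + p_m*4.282344 + p_d*8.066629] = 4.089290
  V(1,+0) = exp(-r*dt) * [p_u*0.025137 + p_m*0.769793 + p_d*4.282344] = 1.109188
  V(1,+1) = exp(-r*dt) * [p_u*0.000000 + p_m*0.025137 + p_d*0.769793] = 0.124038
  V(0,+0) = exp(-r*dt) * [p_u*0.124038 + p_m*1.109188 + p_d*4.089290] = 1.324213

Answer: Price = V(0,0) = 1.3242
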